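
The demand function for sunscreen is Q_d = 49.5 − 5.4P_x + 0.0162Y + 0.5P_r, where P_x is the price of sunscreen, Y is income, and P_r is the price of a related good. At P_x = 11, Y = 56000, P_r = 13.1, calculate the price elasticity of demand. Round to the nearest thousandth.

-0.066

Evaluating quantity at (P_x, Y, P_r) gives Q_d = 49.5 − 5.4(11) + 0.0162(56000) + 0.5(13.1) = 49.5 − 59.4 + 907.2 + 6.55 = 903.85.
∂Q_d/∂P_x = −5.4, so E_p = (−5.4)·(11/903.85) ≈ -0.066.
|E_p| < 1: demand is inelastic.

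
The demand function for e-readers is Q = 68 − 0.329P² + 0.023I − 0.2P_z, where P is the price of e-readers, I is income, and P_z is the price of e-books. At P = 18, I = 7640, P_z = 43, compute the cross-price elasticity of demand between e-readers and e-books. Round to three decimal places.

Q = 68 − 0.329(18)² + 0.023(7640) − 0.2(43) = 68 − 106.596 + 175.72 − 8.6 = 128.524.
∂Q/∂P_z = −0.2, so E_xy = -0.2·(43/128.524) ≈ -0.067.
E_xy < 0: the goods are complements.

-0.067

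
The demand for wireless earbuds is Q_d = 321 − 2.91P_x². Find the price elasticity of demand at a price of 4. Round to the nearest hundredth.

-0.34

At P_x = 4, Q_d = 274.44.
dQ_d/dP_x = −2·2.91·P_x = −23.28.
Point elasticity E = (dQ_d/dP_x)·(P_x/Q_d) = -23.28 × 4/274.44 ≈ -0.34.
|E| < 1, so demand is inelastic at this price.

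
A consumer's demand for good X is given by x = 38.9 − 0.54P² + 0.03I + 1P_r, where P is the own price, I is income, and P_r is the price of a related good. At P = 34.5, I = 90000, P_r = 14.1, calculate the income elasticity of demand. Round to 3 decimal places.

1.279

Evaluating quantity at (P, I, P_r) gives x = 38.9 − 0.54(34.5)² + 0.03(90000) + 1(14.1) = 38.9 − 642.735 + 2700 + 14.1 = 2110.265.
∂x/∂I = +0.03, so E_I = 0.03·(90000/2110.265) ≈ 1.279.
E_I > 1: normal good (luxury).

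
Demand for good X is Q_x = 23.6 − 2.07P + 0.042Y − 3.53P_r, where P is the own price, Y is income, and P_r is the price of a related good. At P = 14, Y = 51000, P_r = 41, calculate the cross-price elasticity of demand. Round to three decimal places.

-0.073

First evaluate Q_x: 23.6 − 2.07(14) + 0.042(51000) − 3.53(41) = 23.6 − 28.98 + 2142 − 144.73 = 1991.89.
∂Q_x/∂P_r = −3.53, so E_xy = -3.53·(41/1991.89) ≈ -0.073.
E_xy < 0: the goods are complements.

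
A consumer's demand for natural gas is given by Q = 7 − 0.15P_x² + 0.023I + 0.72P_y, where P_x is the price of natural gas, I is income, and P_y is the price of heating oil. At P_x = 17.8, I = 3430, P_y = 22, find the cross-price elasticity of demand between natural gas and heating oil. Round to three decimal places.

0.292

First evaluate Q: 7 − 0.15(17.8)² + 0.023(3430) + 0.72(22) = 7 − 47.526 + 78.89 + 15.84 = 54.204.
∂Q/∂P_y = +0.72, so E_xy = 0.72·(22/54.204) ≈ 0.292.
E_xy > 0: the goods are substitutes.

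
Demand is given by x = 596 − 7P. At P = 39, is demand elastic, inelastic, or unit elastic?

At P = 39, x = 323.
dx/dP = −7.
Point elasticity E = (dx/dP)·(P/x) = -7 × 39/323 ≈ -0.845.
|E| ≈ 0.845 < 1, so demand is inelastic.

inelastic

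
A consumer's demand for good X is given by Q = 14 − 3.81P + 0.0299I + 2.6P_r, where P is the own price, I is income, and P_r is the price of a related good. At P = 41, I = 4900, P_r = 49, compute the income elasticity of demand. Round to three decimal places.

1.112

Q = 14 − 3.81(41) + 0.0299(4900) + 2.6(49) = 14 − 156.21 + 146.51 + 127.4 = 131.7.
∂Q/∂I = +0.0299, so E_I = 0.0299·(4900/131.7) ≈ 1.112.
E_I > 1: normal good (luxury).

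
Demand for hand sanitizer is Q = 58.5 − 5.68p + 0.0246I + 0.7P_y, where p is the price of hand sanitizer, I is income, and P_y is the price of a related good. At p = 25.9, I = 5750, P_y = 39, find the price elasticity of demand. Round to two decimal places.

-1.84

Q = 58.5 − 5.68(25.9) + 0.0246(5750) + 0.7(39) = 58.5 − 147.112 + 141.45 + 27.3 = 80.138.
∂Q/∂p = −5.68, so E_p = (−5.68)·(25.9/80.138) ≈ -1.84.
|E_p| > 1: demand is elastic.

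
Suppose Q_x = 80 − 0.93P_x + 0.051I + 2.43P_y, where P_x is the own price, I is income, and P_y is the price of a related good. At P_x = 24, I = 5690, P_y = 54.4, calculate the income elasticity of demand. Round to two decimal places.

0.60

Evaluating quantity at (P_x, I, P_y) gives Q_x = 80 − 0.93(24) + 0.051(5690) + 2.43(54.4) = 80 − 22.32 + 290.19 + 132.192 = 480.062.
∂Q_x/∂I = +0.051, so E_I = 0.051·(5690/480.062) ≈ 0.60.
E_I ∈ (0,1): normal good (necessity).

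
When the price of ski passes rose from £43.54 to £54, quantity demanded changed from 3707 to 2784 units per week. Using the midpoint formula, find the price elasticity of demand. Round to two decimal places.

%Δq = (2784 − 3707)/[(3707 + 2784)/2] = -923/3245.5 ≈ -0.2844.
%Δp = (54 − 43.54)/[(43.54 + 54)/2] = 10.46/48.77 ≈ 0.2145.
Arc elasticity E = %Δq/%Δp ≈ -0.2844/0.2145 ≈ -1.33.
|E| > 1: demand is elastic over this range.

-1.33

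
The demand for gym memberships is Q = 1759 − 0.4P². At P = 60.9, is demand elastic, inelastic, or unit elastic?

elastic

At P = 60.9, Q = 275.476.
dQ/dP = −2·0.4·P = −48.72.
Point elasticity E = (dQ/dP)·(P/Q) = -48.72 × 60.9/275.476 ≈ -10.771.
|E| ≈ 10.771 > 1, so demand is elastic.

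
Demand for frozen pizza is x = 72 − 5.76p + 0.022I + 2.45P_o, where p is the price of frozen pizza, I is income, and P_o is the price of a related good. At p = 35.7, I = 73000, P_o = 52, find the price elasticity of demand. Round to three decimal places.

At the given point, x = 72 − 5.76(35.7) + 0.022(73000) + 2.45(52) = 72 − 205.632 + 1606 + 127.4 = 1599.768.
∂x/∂p = −5.76, so E_p = (−5.76)·(35.7/1599.768) ≈ -0.129.
|E_p| < 1: demand is inelastic.

-0.129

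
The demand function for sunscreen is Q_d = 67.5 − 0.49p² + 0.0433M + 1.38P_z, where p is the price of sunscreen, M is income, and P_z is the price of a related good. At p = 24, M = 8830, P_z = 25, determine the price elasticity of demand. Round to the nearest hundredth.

Substituting, Q_d = 67.5 − 0.49(24)² + 0.0433(8830) + 1.38(25) = 67.5 − 282.24 + 382.339 + 34.5 = 202.099.
∂Q_d/∂p = −2·0.49·p = -23.52, so E_p = -23.52·(24/202.099) ≈ -2.79.
|E_p| > 1: demand is elastic.

-2.79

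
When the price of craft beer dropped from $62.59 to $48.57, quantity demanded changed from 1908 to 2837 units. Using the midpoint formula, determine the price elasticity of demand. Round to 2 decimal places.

%ΔQ = (2837 − 1908)/[(1908 + 2837)/2] = 929/2372.5 ≈ 0.3916.
%ΔP = (48.57 − 62.59)/[(62.59 + 48.57)/2] = -14.02/55.58 ≈ -0.2522.
Arc elasticity E = %ΔQ/%ΔP ≈ 0.3916/-0.2522 ≈ -1.55.
|E| > 1: demand is elastic over this range.

-1.55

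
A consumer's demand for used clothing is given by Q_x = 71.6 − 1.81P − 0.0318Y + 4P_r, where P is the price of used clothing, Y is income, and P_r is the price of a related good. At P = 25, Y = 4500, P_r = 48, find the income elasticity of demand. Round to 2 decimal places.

First evaluate Q_x: 71.6 − 1.81(25) − 0.0318(4500) + 4(48) = 71.6 − 45.25 − 143.1 + 192 = 75.25.
∂Q_x/∂Y = −0.0318, so E_I = -0.0318·(4500/75.25) ≈ -1.90.
E_I < 0: inferior good.

-1.90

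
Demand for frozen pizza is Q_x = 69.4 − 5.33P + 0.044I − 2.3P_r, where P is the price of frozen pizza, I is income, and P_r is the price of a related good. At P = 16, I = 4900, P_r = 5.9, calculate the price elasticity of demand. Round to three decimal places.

-0.458

Evaluating quantity at (P, I, P_r) gives Q_x = 69.4 − 5.33(16) + 0.044(4900) − 2.3(5.9) = 69.4 − 85.28 + 215.6 − 13.57 = 186.15.
∂Q_x/∂P = −5.33, so E_p = (−5.33)·(16/186.15) ≈ -0.458.
|E_p| < 1: demand is inelastic.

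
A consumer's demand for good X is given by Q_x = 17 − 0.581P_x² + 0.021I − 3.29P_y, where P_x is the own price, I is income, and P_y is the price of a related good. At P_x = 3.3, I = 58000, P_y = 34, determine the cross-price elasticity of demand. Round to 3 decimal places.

-0.100

Q_x = 17 − 0.581(3.3)² + 0.021(58000) − 3.29(34) = 17 − 6.3271 + 1218 − 111.86 = 1116.8129.
∂Q_x/∂P_y = −3.29, so E_xy = -3.29·(34/1116.8129) ≈ -0.100.
E_xy < 0: the goods are complements.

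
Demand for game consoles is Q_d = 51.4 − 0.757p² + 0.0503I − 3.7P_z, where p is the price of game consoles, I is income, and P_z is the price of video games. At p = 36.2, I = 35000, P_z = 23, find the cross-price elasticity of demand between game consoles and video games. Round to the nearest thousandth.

-0.116

Evaluating quantity at (p, I, P_z) gives Q_d = 51.4 − 0.757(36.2)² + 0.0503(35000) − 3.7(23) = 51.4 − 992.0031 + 1760.5 − 85.1 = 734.7969.
∂Q_d/∂P_z = −3.7, so E_xy = -3.7·(23/734.7969) ≈ -0.116.
E_xy < 0: the goods are complements.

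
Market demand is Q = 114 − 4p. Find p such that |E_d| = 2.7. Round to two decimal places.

20.80

Set −bp/(a − bp) = −2.7 ⇒ bp = 2.7(a − bp) ⇒ bp(1+2.7) = 2.7·a.
p = 2.7·114/(4·3.7) ≈ 20.80.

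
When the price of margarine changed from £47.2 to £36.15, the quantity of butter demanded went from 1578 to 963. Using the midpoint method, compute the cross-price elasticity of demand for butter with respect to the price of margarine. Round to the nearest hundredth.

1.83

%ΔQ_x = (963 − 1578)/[(1578+963)/2] = -615/1270.5 ≈ -0.4841.
%ΔP_y = (36.15 − 47.2)/[(47.2+36.15)/2] ≈ -0.2651.
E_xy = -0.4841/-0.2651 ≈ 1.83.
E_xy > 0, so butter and margarine are substitutes.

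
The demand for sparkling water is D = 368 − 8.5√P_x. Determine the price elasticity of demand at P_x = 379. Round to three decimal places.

-0.409

At P_x = 379, D = 202.5227.
dD/dP_x = −8.5/(2√P_x) = −8.5/(2·19.4679).
Point elasticity E = (dD/dP_x)·(P_x/D) = -0.2183 × 379/202.5227 ≈ -0.409.
|E| < 1, so demand is inelastic at this price.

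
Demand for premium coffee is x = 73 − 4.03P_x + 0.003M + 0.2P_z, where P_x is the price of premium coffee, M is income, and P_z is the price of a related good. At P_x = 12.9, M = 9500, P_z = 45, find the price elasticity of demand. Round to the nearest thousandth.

-0.888

Substituting, x = 73 − 4.03(12.9) + 0.003(9500) + 0.2(45) = 73 − 51.987 + 28.5 + 9 = 58.513.
∂x/∂P_x = −4.03, so E_p = (−4.03)·(12.9/58.513) ≈ -0.888.
|E_p| < 1: demand is inelastic.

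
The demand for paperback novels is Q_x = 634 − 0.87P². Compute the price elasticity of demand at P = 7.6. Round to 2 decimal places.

-0.17

At P = 7.6, Q_x = 583.7488.
dQ_x/dP = −2·0.87·P = −13.224.
Point elasticity E = (dQ_x/dP)·(P/Q_x) = -13.224 × 7.6/583.7488 ≈ -0.17.
|E| < 1, so demand is inelastic at this price.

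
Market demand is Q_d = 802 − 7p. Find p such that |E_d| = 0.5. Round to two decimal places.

Set −bp/(a − bp) = −0.5 ⇒ bp = 0.5(a − bp) ⇒ bp(1+0.5) = 0.5·a.
p = 0.5·802/(7·1.5) ≈ 38.19.

38.19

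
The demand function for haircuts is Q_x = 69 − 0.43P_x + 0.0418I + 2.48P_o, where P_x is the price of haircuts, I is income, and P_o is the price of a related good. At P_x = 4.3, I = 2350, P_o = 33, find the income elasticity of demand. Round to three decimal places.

0.397

Q_x = 69 − 0.43(4.3) + 0.0418(2350) + 2.48(33) = 69 − 1.849 + 98.23 + 81.84 = 247.221.
∂Q_x/∂I = +0.0418, so E_I = 0.0418·(2350/247.221) ≈ 0.397.
E_I ∈ (0,1): normal good (necessity).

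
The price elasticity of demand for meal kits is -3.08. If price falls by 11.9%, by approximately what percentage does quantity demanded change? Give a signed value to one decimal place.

%ΔQ ≈ E × %ΔP = (-3.08) × (-11.9%) ≈ 36.7%.

36.7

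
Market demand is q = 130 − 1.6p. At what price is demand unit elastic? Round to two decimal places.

For linear demand q = a − bp, E = −bp/(a − bp). |E| = 1 ⇒ bp = a − bp ⇒ p = a/(2b).
p = 130/(2·1.6) ≈ 40.63.

40.63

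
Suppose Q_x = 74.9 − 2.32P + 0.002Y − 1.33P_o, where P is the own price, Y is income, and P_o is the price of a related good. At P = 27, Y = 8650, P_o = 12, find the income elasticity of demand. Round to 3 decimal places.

At the given point, Q_x = 74.9 − 2.32(27) + 0.002(8650) − 1.33(12) = 74.9 − 62.64 + 17.3 − 15.96 = 13.6.
∂Q_x/∂Y = +0.002, so E_I = 0.002·(8650/13.6) ≈ 1.272.
E_I > 1: normal good (luxury).

1.272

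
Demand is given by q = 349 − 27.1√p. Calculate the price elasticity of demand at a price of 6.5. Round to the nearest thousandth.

At p = 6.5, q = 279.9083.
dq/dp = −27.1/(2√p) = −27.1/(2·2.5495).
Point elasticity E = (dq/dp)·(p/q) = -5.3147 × 6.5/279.9083 ≈ -0.123.
|E| < 1, so demand is inelastic at this price.

-0.123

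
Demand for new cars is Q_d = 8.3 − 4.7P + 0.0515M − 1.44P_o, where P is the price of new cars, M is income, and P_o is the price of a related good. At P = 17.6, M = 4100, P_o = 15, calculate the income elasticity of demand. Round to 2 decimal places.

Q_d = 8.3 − 4.7(17.6) + 0.0515(4100) − 1.44(15) = 8.3 − 82.72 + 211.15 − 21.6 = 115.13.
∂Q_d/∂M = +0.0515, so E_I = 0.0515·(4100/115.13) ≈ 1.83.
E_I > 1: normal good (luxury).

1.83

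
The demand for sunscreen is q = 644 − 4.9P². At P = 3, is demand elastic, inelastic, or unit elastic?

At P = 3, q = 599.9.
dq/dP = −2·4.9·P = −29.4.
Point elasticity E = (dq/dP)·(P/q) = -29.4 × 3/599.9 ≈ -0.147.
|E| ≈ 0.147 < 1, so demand is inelastic.

inelastic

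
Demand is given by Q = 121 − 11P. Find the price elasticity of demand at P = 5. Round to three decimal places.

At P = 5, Q = 66.
dQ/dP = −11.
Point elasticity E = (dQ/dP)·(P/Q) = -11 × 5/66 ≈ -0.833.
|E| < 1, so demand is inelastic at this price.

-0.833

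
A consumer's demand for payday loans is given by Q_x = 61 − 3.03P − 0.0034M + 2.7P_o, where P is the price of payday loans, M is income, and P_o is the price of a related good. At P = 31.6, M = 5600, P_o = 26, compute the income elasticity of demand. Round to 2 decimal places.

Substituting, Q_x = 61 − 3.03(31.6) − 0.0034(5600) + 2.7(26) = 61 − 95.748 − 19.04 + 70.2 = 16.412.
∂Q_x/∂M = −0.0034, so E_I = -0.0034·(5600/16.412) ≈ -1.16.
E_I < 0: inferior good.

-1.16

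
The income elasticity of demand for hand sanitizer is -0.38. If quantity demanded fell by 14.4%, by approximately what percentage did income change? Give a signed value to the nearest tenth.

37.9

%ΔQ ≈ E × %ΔI ⇒ %ΔI = %ΔQ / E = (-14.4%)/(-0.38) ≈ 37.9%.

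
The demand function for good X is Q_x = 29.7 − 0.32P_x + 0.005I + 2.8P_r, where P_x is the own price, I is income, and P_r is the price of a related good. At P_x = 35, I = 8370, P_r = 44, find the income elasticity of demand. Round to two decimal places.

0.23

Substituting, Q_x = 29.7 − 0.32(35) + 0.005(8370) + 2.8(44) = 29.7 − 11.2 + 41.85 + 123.2 = 183.55.
∂Q_x/∂I = +0.005, so E_I = 0.005·(8370/183.55) ≈ 0.23.
E_I ∈ (0,1): normal good (necessity).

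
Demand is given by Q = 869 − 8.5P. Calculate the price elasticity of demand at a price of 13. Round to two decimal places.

-0.15

At P = 13, Q = 758.5.
dQ/dP = −8.5.
Point elasticity E = (dQ/dP)·(P/Q) = -8.5 × 13/758.5 ≈ -0.15.
|E| < 1, so demand is inelastic at this price.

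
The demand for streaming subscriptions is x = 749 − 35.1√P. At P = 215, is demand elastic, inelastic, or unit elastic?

At P = 215, x = 234.333.
dx/dP = −35.1/(2√P) = −35.1/(2·14.6629).
Point elasticity E = (dx/dP)·(P/x) = -1.1969 × 215/234.333 ≈ -1.098.
|E| ≈ 1.098 > 1, so demand is elastic.

elastic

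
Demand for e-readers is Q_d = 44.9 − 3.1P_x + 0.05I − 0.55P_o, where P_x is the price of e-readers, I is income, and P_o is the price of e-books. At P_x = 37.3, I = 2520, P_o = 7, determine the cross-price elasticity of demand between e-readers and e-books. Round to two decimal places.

First evaluate Q_d: 44.9 − 3.1(37.3) + 0.05(2520) − 0.55(7) = 44.9 − 115.63 + 126 − 3.85 = 51.42.
∂Q_d/∂P_o = −0.55, so E_xy = -0.55·(7/51.42) ≈ -0.07.
E_xy < 0: the goods are complements.

-0.07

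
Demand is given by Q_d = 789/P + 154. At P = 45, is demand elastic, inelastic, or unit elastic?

At P = 45, Q_d = 171.5333.
dQ_d/dP = −789/P² = −0.3896.
Point elasticity E = (dQ_d/dP)·(P/Q_d) = -0.3896 × 45/171.5333 ≈ -0.102.
|E| ≈ 0.102 < 1, so demand is inelastic.

inelastic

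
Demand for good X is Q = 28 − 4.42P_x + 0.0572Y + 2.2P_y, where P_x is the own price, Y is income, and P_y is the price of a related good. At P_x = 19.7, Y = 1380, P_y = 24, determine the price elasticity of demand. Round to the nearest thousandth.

-1.198

Q = 28 − 4.42(19.7) + 0.0572(1380) + 2.2(24) = 28 − 87.074 + 78.936 + 52.8 = 72.662.
∂Q/∂P_x = −4.42, so E_p = (−4.42)·(19.7/72.662) ≈ -1.198.
|E_p| > 1: demand is elastic.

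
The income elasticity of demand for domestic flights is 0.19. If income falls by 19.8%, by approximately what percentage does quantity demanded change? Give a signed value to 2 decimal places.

%ΔQ ≈ E × %ΔI = (0.19) × (-19.8%) ≈ -3.76%.

-3.76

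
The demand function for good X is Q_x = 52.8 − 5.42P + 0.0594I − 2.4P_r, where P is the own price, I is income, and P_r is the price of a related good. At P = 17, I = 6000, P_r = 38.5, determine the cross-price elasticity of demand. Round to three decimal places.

-0.411

At the given point, Q_x = 52.8 − 5.42(17) + 0.0594(6000) − 2.4(38.5) = 52.8 − 92.14 + 356.4 − 92.4 = 224.66.
∂Q_x/∂P_r = −2.4, so E_xy = -2.4·(38.5/224.66) ≈ -0.411.
E_xy < 0: the goods are complements.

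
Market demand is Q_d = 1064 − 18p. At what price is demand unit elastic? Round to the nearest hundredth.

For linear demand Q_d = a − bp, E = −bp/(a − bp). |E| = 1 ⇒ bp = a − bp ⇒ p = a/(2b).
p = 1064/(2·18) ≈ 29.56.

29.56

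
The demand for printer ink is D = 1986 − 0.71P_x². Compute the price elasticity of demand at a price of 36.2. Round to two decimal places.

-1.76

At P_x = 36.2, D = 1055.5876.
dD/dP_x = −2·0.71·P_x = −51.404.
Point elasticity E = (dD/dP_x)·(P_x/D) = -51.404 × 36.2/1055.5876 ≈ -1.76.
|E| > 1, so demand is elastic at this price.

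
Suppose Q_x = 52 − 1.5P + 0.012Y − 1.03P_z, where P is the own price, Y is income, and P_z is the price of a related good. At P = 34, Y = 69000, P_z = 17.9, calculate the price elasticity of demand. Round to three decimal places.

-0.063

At the given point, Q_x = 52 − 1.5(34) + 0.012(69000) − 1.03(17.9) = 52 − 51 + 828 − 18.437 = 810.563.
∂Q_x/∂P = −1.5, so E_p = (−1.5)·(34/810.563) ≈ -0.063.
|E_p| < 1: demand is inelastic.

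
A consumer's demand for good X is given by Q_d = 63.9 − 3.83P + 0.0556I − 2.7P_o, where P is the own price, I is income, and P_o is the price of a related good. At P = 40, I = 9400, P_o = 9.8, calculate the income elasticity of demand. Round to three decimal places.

Q_d = 63.9 − 3.83(40) + 0.0556(9400) − 2.7(9.8) = 63.9 − 153.2 + 522.64 − 26.46 = 406.88.
∂Q_d/∂I = +0.0556, so E_I = 0.0556·(9400/406.88) ≈ 1.285.
E_I > 1: normal good (luxury).

1.285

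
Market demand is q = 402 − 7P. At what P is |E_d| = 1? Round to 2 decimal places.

28.71

For linear demand q = a − bP, E = −bP/(a − bP). |E| = 1 ⇒ bP = a − bP ⇒ P = a/(2b).
P = 402/(2·7) ≈ 28.71.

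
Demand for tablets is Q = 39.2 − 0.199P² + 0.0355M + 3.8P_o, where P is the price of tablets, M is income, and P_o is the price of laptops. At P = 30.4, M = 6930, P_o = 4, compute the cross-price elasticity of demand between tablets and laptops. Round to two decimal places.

0.13

Q = 39.2 − 0.199(30.4)² + 0.0355(6930) + 3.8(4) = 39.2 − 183.9078 + 246.015 + 15.2 = 116.5072.
∂Q/∂P_o = +3.8, so E_xy = 3.8·(4/116.5072) ≈ 0.13.
E_xy > 0: the goods are substitutes.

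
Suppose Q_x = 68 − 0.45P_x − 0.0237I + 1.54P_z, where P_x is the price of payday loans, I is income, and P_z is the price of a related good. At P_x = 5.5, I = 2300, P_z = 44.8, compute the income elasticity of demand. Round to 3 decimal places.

-0.681

Evaluating quantity at (P_x, I, P_z) gives Q_x = 68 − 0.45(5.5) − 0.0237(2300) + 1.54(44.8) = 68 − 2.475 − 54.51 + 68.992 = 80.007.
∂Q_x/∂I = −0.0237, so E_I = -0.0237·(2300/80.007) ≈ -0.681.
E_I < 0: inferior good.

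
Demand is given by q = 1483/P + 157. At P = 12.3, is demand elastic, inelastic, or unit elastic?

At P = 12.3, q = 277.5691.
dq/dP = −1483/P² = −9.8024.
Point elasticity E = (dq/dP)·(P/q) = -9.8024 × 12.3/277.5691 ≈ -0.434.
|E| ≈ 0.434 < 1, so demand is inelastic.

inelastic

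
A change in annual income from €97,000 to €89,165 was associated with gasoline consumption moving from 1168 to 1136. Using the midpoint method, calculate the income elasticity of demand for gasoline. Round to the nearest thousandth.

%ΔQ = (1136 − 1168)/[(1168+1136)/2] = -32/1152 ≈ -0.0278.
%ΔI = (89,165 − 97,000)/[(97,000+89,165)/2] = -7835/93082.5 ≈ -0.0842.
E_I = %ΔQ/%ΔI ≈ 0.330.
E_I ∈ (0,1): normal good (necessity).

0.330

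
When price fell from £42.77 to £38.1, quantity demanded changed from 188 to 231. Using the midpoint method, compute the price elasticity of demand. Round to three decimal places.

-1.777

%Δq = (231 − 188)/[(188 + 231)/2] = 43/209.5 ≈ 0.2053.
%ΔP = (38.1 − 42.77)/[(42.77 + 38.1)/2] = -4.67/40.435 ≈ -0.1155.
Arc elasticity E = %Δq/%ΔP ≈ 0.2053/-0.1155 ≈ -1.777.
|E| > 1: demand is elastic over this range.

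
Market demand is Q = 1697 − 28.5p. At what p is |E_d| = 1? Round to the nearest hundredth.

29.77

For linear demand Q = a − bp, E = −bp/(a − bp). |E| = 1 ⇒ bp = a − bp ⇒ p = a/(2b).
p = 1697/(2·28.5) ≈ 29.77.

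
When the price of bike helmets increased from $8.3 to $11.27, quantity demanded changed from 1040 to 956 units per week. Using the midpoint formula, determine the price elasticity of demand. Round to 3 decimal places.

%Δq = (956 − 1040)/[(1040 + 956)/2] = -84/998 ≈ -0.0842.
%Δp = (11.27 − 8.3)/[(8.3 + 11.27)/2] = 2.97/9.785 ≈ 0.3035.
Arc elasticity E = %Δq/%Δp ≈ -0.0842/0.3035 ≈ -0.277.
|E| < 1: demand is inelastic over this range.

-0.277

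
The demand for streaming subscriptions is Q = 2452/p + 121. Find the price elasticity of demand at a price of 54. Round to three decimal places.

At p = 54, Q = 166.4074.
dQ/dp = −2452/p² = −0.8409.
Point elasticity E = (dQ/dp)·(p/Q) = -0.8409 × 54/166.4074 ≈ -0.273.
|E| < 1, so demand is inelastic at this price.

-0.273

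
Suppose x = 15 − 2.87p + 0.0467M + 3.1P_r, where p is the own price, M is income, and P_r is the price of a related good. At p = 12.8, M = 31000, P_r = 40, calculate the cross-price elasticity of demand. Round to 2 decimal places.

0.08

Substituting, x = 15 − 2.87(12.8) + 0.0467(31000) + 3.1(40) = 15 − 36.736 + 1447.7 + 124 = 1549.964.
∂x/∂P_r = +3.1, so E_xy = 3.1·(40/1549.964) ≈ 0.08.
E_xy > 0: the goods are substitutes.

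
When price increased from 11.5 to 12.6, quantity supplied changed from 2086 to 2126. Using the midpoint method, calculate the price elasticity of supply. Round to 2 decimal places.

0.21

%Δq = (2126 − 2086)/[(2086 + 2126)/2] = 40/2106 ≈ 0.0190.
%ΔP = (12.6 − 11.5)/[(11.5 + 12.6)/2] = 1.1/12.05 ≈ 0.0913.
Arc elasticity E = %Δq/%ΔP ≈ 0.0190/0.0913 ≈ 0.21.
|E| < 1: supply is inelastic over this range.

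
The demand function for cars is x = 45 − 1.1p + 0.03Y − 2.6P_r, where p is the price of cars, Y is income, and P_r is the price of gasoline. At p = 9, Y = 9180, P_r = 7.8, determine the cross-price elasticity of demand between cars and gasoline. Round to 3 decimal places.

-0.070

x = 45 − 1.1(9) + 0.03(9180) − 2.6(7.8) = 45 − 9.9 + 275.4 − 20.28 = 290.22.
∂x/∂P_r = −2.6, so E_xy = -2.6·(7.8/290.22) ≈ -0.070.
E_xy < 0: the goods are complements.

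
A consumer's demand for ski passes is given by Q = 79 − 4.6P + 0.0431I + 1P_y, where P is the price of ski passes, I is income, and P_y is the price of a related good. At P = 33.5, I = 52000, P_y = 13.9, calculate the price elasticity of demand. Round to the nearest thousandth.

At the given point, Q = 79 − 4.6(33.5) + 0.0431(52000) + 1(13.9) = 79 − 154.1 + 2241.2 + 13.9 = 2180.
∂Q/∂P = −4.6, so E_p = (−4.6)·(33.5/2180) ≈ -0.071.
|E_p| < 1: demand is inelastic.

-0.071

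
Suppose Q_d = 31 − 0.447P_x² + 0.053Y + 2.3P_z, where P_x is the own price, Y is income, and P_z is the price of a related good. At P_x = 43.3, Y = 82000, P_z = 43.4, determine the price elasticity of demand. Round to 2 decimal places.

-0.46

First evaluate Q_d: 31 − 0.447(43.3)² + 0.053(82000) + 2.3(43.4) = 31 − 838.0758 + 4346 + 99.82 = 3638.7442.
∂Q_d/∂P_x = −2·0.447·P_x = -38.7102, so E_p = -38.7102·(43.3/3638.7442) ≈ -0.46.
|E_p| < 1: demand is inelastic.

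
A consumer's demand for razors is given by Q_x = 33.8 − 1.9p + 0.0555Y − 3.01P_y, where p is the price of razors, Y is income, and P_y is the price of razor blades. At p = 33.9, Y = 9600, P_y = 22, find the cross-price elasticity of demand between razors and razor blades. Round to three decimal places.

-0.152

At the given point, Q_x = 33.8 − 1.9(33.9) + 0.0555(9600) − 3.01(22) = 33.8 − 64.41 + 532.8 − 66.22 = 435.97.
∂Q_x/∂P_y = −3.01, so E_xy = -3.01·(22/435.97) ≈ -0.152.
E_xy < 0: the goods are complements.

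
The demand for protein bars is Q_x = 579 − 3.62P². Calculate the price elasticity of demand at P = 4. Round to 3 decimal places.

At P = 4, Q_x = 521.08.
dQ_x/dP = −2·3.62·P = −28.96.
Point elasticity E = (dQ_x/dP)·(P/Q_x) = -28.96 × 4/521.08 ≈ -0.222.
|E| < 1, so demand is inelastic at this price.

-0.222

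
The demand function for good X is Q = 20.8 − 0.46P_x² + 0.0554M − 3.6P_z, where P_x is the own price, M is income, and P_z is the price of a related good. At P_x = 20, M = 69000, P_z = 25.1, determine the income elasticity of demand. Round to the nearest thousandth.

1.071

Substituting, Q = 20.8 − 0.46(20)² + 0.0554(69000) − 3.6(25.1) = 20.8 − 184 + 3822.6 − 90.36 = 3569.04.
∂Q/∂M = +0.0554, so E_I = 0.0554·(69000/3569.04) ≈ 1.071.
E_I > 1: normal good (luxury).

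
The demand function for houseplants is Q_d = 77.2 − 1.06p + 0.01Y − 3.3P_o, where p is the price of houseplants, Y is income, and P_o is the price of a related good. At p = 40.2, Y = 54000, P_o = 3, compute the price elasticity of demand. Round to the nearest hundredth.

At the given point, Q_d = 77.2 − 1.06(40.2) + 0.01(54000) − 3.3(3) = 77.2 − 42.612 + 540 − 9.9 = 564.688.
∂Q_d/∂p = −1.06, so E_p = (−1.06)·(40.2/564.688) ≈ -0.08.
|E_p| < 1: demand is inelastic.

-0.08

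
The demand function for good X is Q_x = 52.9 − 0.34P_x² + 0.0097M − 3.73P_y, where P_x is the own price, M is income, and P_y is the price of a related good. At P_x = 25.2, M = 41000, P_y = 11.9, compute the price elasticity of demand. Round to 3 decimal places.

Substituting, Q_x = 52.9 − 0.34(25.2)² + 0.0097(41000) − 3.73(11.9) = 52.9 − 215.9136 + 397.7 − 44.387 = 190.2994.
∂Q_x/∂P_x = −2·0.34·P_x = -17.136, so E_p = -17.136·(25.2/190.2994) ≈ -2.269.
|E_p| > 1: demand is elastic.

-2.269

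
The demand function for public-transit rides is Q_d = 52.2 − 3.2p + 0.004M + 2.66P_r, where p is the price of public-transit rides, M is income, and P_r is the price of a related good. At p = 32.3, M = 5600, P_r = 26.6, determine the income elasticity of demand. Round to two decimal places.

0.53

First evaluate Q_d: 52.2 − 3.2(32.3) + 0.004(5600) + 2.66(26.6) = 52.2 − 103.36 + 22.4 + 70.756 = 41.996.
∂Q_d/∂M = +0.004, so E_I = 0.004·(5600/41.996) ≈ 0.53.
E_I ∈ (0,1): normal good (necessity).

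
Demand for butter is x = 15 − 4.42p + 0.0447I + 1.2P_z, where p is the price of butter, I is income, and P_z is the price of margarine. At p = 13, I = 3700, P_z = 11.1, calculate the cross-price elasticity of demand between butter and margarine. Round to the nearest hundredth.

0.10

First evaluate x: 15 − 4.42(13) + 0.0447(3700) + 1.2(11.1) = 15 − 57.46 + 165.39 + 13.32 = 136.25.
∂x/∂P_z = +1.2, so E_xy = 1.2·(11.1/136.25) ≈ 0.10.
E_xy > 0: the goods are substitutes.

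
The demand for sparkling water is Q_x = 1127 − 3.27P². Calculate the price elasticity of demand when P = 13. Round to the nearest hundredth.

-1.92

At P = 13, Q_x = 574.37.
dQ_x/dP = −2·3.27·P = −85.02.
Point elasticity E = (dQ_x/dP)·(P/Q_x) = -85.02 × 13/574.37 ≈ -1.92.
|E| > 1, so demand is elastic at this price.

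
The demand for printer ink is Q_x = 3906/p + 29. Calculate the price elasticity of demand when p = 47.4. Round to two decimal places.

At p = 47.4, Q_x = 111.4051.
dQ_x/dp = −3906/p² = −1.7385.
Point elasticity E = (dQ_x/dp)·(p/Q_x) = -1.7385 × 47.4/111.4051 ≈ -0.74.
|E| < 1, so demand is inelastic at this price.

-0.74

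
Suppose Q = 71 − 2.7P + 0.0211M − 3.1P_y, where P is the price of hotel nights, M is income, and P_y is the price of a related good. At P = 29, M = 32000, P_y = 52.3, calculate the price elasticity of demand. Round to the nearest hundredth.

First evaluate Q: 71 − 2.7(29) + 0.0211(32000) − 3.1(52.3) = 71 − 78.3 + 675.2 − 162.13 = 505.77.
∂Q/∂P = −2.7, so E_p = (−2.7)·(29/505.77) ≈ -0.15.
|E_p| < 1: demand is inelastic.

-0.15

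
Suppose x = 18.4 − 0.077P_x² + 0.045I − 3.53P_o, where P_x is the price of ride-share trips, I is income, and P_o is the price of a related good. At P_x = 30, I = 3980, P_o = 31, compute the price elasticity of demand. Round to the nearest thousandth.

Evaluating quantity at (P_x, I, P_o) gives x = 18.4 − 0.077(30)² + 0.045(3980) − 3.53(31) = 18.4 − 69.3 + 179.1 − 109.43 = 18.77.
∂x/∂P_x = −2·0.077·P_x = -4.62, so E_p = -4.62·(30/18.77) ≈ -7.384.
|E_p| > 1: demand is elastic.

-7.384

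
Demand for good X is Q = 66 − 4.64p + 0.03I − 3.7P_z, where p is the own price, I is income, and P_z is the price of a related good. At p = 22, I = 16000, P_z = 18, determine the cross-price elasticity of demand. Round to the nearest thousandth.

Q = 66 − 4.64(22) + 0.03(16000) − 3.7(18) = 66 − 102.08 + 480 − 66.6 = 377.32.
∂Q/∂P_z = −3.7, so E_xy = -3.7·(18/377.32) ≈ -0.177.
E_xy < 0: the goods are complements.

-0.177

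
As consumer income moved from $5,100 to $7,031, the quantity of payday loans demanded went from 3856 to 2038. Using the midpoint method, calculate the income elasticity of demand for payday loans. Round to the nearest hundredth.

%ΔQ = (2038 − 3856)/[(3856+2038)/2] = -1818/2947 ≈ -0.6169.
%ΔI = (7,031 − 5,100)/[(5,100+7,031)/2] = 1931/6065.5 ≈ 0.3184.
E_I = %ΔQ/%ΔI ≈ -1.94.
E_I < 0: inferior good.

-1.94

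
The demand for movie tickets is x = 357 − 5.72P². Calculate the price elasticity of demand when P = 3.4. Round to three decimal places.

At P = 3.4, x = 290.8768.
dx/dP = −2·5.72·P = −38.896.
Point elasticity E = (dx/dP)·(P/x) = -38.896 × 3.4/290.8768 ≈ -0.455.
|E| < 1, so demand is inelastic at this price.

-0.455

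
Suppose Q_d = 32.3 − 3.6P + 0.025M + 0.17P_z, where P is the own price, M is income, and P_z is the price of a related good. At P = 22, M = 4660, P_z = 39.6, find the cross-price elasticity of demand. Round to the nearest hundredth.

Evaluating quantity at (P, M, P_z) gives Q_d = 32.3 − 3.6(22) + 0.025(4660) + 0.17(39.6) = 32.3 − 79.2 + 116.5 + 6.732 = 76.332.
∂Q_d/∂P_z = +0.17, so E_xy = 0.17·(39.6/76.332) ≈ 0.09.
E_xy > 0: the goods are substitutes.

0.09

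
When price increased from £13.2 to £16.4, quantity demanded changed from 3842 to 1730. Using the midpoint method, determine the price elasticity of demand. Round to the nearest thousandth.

%ΔQ = (1730 − 3842)/[(3842 + 1730)/2] = -2112/2786 ≈ -0.7581.
%ΔP = (16.4 − 13.2)/[(13.2 + 16.4)/2] = 3.2/14.8 ≈ 0.2162.
Arc elasticity E = %ΔQ/%ΔP ≈ -0.7581/0.2162 ≈ -3.506.
|E| > 1: demand is elastic over this range.

-3.506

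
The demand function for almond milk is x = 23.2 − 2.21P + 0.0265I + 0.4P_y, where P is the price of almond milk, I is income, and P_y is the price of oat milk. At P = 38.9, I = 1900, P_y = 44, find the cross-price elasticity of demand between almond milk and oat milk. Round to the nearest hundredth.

3.40

At the given point, x = 23.2 − 2.21(38.9) + 0.0265(1900) + 0.4(44) = 23.2 − 85.969 + 50.35 + 17.6 = 5.181.
∂x/∂P_y = +0.4, so E_xy = 0.4·(44/5.181) ≈ 3.40.
E_xy > 0: the goods are substitutes.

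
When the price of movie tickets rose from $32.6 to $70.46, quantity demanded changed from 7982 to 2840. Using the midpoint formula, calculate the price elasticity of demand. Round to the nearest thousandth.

%ΔQ = (2840 − 7982)/[(7982 + 2840)/2] = -5142/5411 ≈ -0.9503.
%ΔP = (70.46 − 32.6)/[(32.6 + 70.46)/2] = 37.86/51.53 ≈ 0.7347.
Arc elasticity E = %ΔQ/%ΔP ≈ -0.9503/0.7347 ≈ -1.293.
|E| > 1: demand is elastic over this range.

-1.293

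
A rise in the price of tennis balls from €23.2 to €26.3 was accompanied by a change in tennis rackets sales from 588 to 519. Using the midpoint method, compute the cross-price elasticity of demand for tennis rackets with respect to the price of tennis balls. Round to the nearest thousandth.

-0.995

%ΔQ_x = (519 − 588)/[(588+519)/2] = -69/553.5 ≈ -0.1247.
%ΔP_y = (26.3 − 23.2)/[(23.2+26.3)/2] ≈ 0.1253.
E_xy = -0.1247/0.1253 ≈ -0.995.
E_xy < 0, so tennis rackets and tennis balls are complements.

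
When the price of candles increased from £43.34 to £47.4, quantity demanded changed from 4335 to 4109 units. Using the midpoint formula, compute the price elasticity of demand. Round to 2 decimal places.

%Δq = (4109 − 4335)/[(4335 + 4109)/2] = -226/4222 ≈ -0.0535.
%ΔP = (47.4 − 43.34)/[(43.34 + 47.4)/2] = 4.06/45.37 ≈ 0.0895.
Arc elasticity E = %Δq/%ΔP ≈ -0.0535/0.0895 ≈ -0.60.
|E| < 1: demand is inelastic over this range.

-0.60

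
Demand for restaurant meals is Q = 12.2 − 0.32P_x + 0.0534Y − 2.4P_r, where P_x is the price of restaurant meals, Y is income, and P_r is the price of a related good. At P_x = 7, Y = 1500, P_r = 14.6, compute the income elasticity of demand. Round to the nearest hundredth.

1.46

First evaluate Q: 12.2 − 0.32(7) + 0.0534(1500) − 2.4(14.6) = 12.2 − 2.24 + 80.1 − 35.04 = 55.02.
∂Q/∂Y = +0.0534, so E_I = 0.0534·(1500/55.02) ≈ 1.46.
E_I > 1: normal good (luxury).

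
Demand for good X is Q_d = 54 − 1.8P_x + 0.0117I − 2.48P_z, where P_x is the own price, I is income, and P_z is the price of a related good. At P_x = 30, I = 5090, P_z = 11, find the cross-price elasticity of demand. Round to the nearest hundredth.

Substituting, Q_d = 54 − 1.8(30) + 0.0117(5090) − 2.48(11) = 54 − 54 + 59.553 − 27.28 = 32.273.
∂Q_d/∂P_z = −2.48, so E_xy = -2.48·(11/32.273) ≈ -0.85.
E_xy < 0: the goods are complements.

-0.85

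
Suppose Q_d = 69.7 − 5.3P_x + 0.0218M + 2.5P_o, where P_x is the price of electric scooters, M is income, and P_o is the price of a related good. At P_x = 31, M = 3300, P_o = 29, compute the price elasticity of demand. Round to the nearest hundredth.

-3.30

Q_d = 69.7 − 5.3(31) + 0.0218(3300) + 2.5(29) = 69.7 − 164.3 + 71.94 + 72.5 = 49.84.
∂Q_d/∂P_x = −5.3, so E_p = (−5.3)·(31/49.84) ≈ -3.30.
|E_p| > 1: demand is elastic.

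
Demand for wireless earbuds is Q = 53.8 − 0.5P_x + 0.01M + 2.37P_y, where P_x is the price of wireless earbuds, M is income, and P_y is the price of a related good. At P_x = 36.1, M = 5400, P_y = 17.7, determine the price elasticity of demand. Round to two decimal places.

Q = 53.8 − 0.5(36.1) + 0.01(5400) + 2.37(17.7) = 53.8 − 18.05 + 54 + 41.949 = 131.699.
∂Q/∂P_x = −0.5, so E_p = (−0.5)·(36.1/131.699) ≈ -0.14.
|E_p| < 1: demand is inelastic.

-0.14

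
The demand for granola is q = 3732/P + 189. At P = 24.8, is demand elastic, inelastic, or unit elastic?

At P = 24.8, q = 339.4839.
dq/dP = −3732/P² = −6.0679.
Point elasticity E = (dq/dP)·(P/q) = -6.0679 × 24.8/339.4839 ≈ -0.443.
|E| ≈ 0.443 < 1, so demand is inelastic.

inelastic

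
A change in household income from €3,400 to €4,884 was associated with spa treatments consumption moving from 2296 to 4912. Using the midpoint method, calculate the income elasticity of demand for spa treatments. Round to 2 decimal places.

%ΔQ = (4912 − 2296)/[(2296+4912)/2] = 2616/3604 ≈ 0.7259.
%ΔM = (4,884 − 3,400)/[(3,400+4,884)/2] = 1484/4142 ≈ 0.3583.
E_I = %ΔQ/%ΔM ≈ 2.03.
E_I > 1: normal good (luxury).

2.03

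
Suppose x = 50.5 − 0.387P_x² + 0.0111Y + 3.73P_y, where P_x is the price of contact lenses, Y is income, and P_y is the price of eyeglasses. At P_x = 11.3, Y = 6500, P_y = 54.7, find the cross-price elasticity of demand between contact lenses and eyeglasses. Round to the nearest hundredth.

Evaluating quantity at (P_x, Y, P_y) gives x = 50.5 − 0.387(11.3)² + 0.0111(6500) + 3.73(54.7) = 50.5 − 49.416 + 72.15 + 204.031 = 277.265.
∂x/∂P_y = +3.73, so E_xy = 3.73·(54.7/277.265) ≈ 0.74.
E_xy > 0: the goods are substitutes.

0.74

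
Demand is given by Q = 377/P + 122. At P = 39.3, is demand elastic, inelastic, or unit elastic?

At P = 39.3, Q = 131.5929.
dQ/dP = −377/P² = −0.2441.
Point elasticity E = (dQ/dP)·(P/Q) = -0.2441 × 39.3/131.5929 ≈ -0.073.
|E| ≈ 0.073 < 1, so demand is inelastic.

inelastic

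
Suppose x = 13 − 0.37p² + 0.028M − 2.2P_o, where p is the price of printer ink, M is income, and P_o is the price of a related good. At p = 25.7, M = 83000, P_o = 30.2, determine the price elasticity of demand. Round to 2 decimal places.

-0.24

First evaluate x: 13 − 0.37(25.7)² + 0.028(83000) − 2.2(30.2) = 13 − 244.3813 + 2324 − 66.44 = 2026.1787.
∂x/∂p = −2·0.37·p = -19.018, so E_p = -19.018·(25.7/2026.1787) ≈ -0.24.
|E_p| < 1: demand is inelastic.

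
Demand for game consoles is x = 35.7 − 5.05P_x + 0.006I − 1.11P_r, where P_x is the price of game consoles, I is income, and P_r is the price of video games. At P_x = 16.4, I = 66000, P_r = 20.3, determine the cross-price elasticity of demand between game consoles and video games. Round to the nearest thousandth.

-0.069

At the given point, x = 35.7 − 5.05(16.4) + 0.006(66000) − 1.11(20.3) = 35.7 − 82.82 + 396 − 22.533 = 326.347.
∂x/∂P_r = −1.11, so E_xy = -1.11·(20.3/326.347) ≈ -0.069.
E_xy < 0: the goods are complements.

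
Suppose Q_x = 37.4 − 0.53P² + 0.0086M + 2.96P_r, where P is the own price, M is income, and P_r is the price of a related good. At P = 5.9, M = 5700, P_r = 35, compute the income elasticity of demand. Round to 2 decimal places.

Q_x = 37.4 − 0.53(5.9)² + 0.0086(5700) + 2.96(35) = 37.4 − 18.4493 + 49.02 + 103.6 = 171.5707.
∂Q_x/∂M = +0.0086, so E_I = 0.0086·(5700/171.5707) ≈ 0.29.
E_I ∈ (0,1): normal good (necessity).

0.29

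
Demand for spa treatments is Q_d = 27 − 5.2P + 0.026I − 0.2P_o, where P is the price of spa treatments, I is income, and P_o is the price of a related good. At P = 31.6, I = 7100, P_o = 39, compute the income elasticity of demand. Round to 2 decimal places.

4.68

First evaluate Q_d: 27 − 5.2(31.6) + 0.026(7100) − 0.2(39) = 27 − 164.32 + 184.6 − 7.8 = 39.48.
∂Q_d/∂I = +0.026, so E_I = 0.026·(7100/39.48) ≈ 4.68.
E_I > 1: normal good (luxury).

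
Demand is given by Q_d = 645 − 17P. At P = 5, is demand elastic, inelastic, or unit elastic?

inelastic

At P = 5, Q_d = 560.
dQ_d/dP = −17.
Point elasticity E = (dQ_d/dP)·(P/Q_d) = -17 × 5/560 ≈ -0.152.
|E| ≈ 0.152 < 1, so demand is inelastic.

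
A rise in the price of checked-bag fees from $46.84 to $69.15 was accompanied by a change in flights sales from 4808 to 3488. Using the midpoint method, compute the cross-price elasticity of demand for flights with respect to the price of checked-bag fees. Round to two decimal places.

-0.83

%ΔQ_x = (3488 − 4808)/[(4808+3488)/2] = -1320/4148 ≈ -0.3182.
%ΔP_y = (69.15 − 46.84)/[(46.84+69.15)/2] ≈ 0.3847.
E_xy = -0.3182/0.3847 ≈ -0.83.
E_xy < 0, so flights and checked-bag fees are complements.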